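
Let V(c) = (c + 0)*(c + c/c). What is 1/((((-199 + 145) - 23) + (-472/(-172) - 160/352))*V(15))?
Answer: -473/8481120 ≈ -5.5771e-5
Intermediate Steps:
V(c) = c*(1 + c) (V(c) = c*(c + 1) = c*(1 + c))
1/((((-199 + 145) - 23) + (-472/(-172) - 160/352))*V(15)) = 1/((((-199 + 145) - 23) + (-472/(-172) - 160/352))*((15*(1 + 15)))) = 1/(((-54 - 23) + (-472*(-1/172) - 160*1/352))*((15*16))) = 1/((-77 + (118/43 - 5/11))*240) = (1/240)/(-77 + 1083/473) = (1/240)/(-35338/473) = -473/35338*1/240 = -473/8481120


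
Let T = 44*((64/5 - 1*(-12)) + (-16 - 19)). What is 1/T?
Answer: -5/2244 ≈ -0.0022282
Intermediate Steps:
T = -2244/5 (T = 44*((64*(⅕) + 12) - 35) = 44*((64/5 + 12) - 35) = 44*(124/5 - 35) = 44*(-51/5) = -2244/5 ≈ -448.80)
1/T = 1/(-2244/5) = -5/2244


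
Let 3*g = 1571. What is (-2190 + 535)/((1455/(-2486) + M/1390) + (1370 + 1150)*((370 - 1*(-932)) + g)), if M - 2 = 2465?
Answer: -1429729675/3974459469428 ≈ -0.00035973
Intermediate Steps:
g = 1571/3 (g = (⅓)*1571 = 1571/3 ≈ 523.67)
M = 2467 (M = 2 + 2465 = 2467)
(-2190 + 535)/((1455/(-2486) + M/1390) + (1370 + 1150)*((370 - 1*(-932)) + g)) = (-2190 + 535)/((1455/(-2486) + 2467/1390) + (1370 + 1150)*((370 - 1*(-932)) + 1571/3)) = -1655/((1455*(-1/2486) + 2467*(1/1390)) + 2520*((370 + 932) + 1571/3)) = -1655/((-1455/2486 + 2467/1390) + 2520*(1302 + 1571/3)) = -1655/(1027628/863885 + 2520*(5477/3)) = -1655/(1027628/863885 + 4600680) = -1655/3974459469428/863885 = -1655*863885/3974459469428 = -1429729675/3974459469428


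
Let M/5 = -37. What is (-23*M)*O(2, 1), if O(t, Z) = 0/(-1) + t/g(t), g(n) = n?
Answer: 4255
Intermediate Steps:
M = -185 (M = 5*(-37) = -185)
O(t, Z) = 1 (O(t, Z) = 0/(-1) + t/t = 0*(-1) + 1 = 0 + 1 = 1)
(-23*M)*O(2, 1) = -23*(-185)*1 = 4255*1 = 4255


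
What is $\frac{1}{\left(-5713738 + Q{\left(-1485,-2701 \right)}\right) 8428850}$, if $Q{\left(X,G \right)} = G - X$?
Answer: $- \frac{1}{48170490022900} \approx -2.076 \cdot 10^{-14}$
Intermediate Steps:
$\frac{1}{\left(-5713738 + Q{\left(-1485,-2701 \right)}\right) 8428850} = \frac{1}{\left(-5713738 - 1216\right) 8428850} = \frac{1}{-5713738 + \left(-2701 + 1485\right)} \frac{1}{8428850} = \frac{1}{-5713738 - 1216} \cdot \frac{1}{8428850} = \frac{1}{-5714954} \cdot \frac{1}{8428850} = \left(- \frac{1}{5714954}\right) \frac{1}{8428850} = - \frac{1}{48170490022900}$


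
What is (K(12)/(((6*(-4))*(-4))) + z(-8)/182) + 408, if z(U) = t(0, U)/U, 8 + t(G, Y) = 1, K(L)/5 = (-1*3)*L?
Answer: 84475/208 ≈ 406.13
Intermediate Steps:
K(L) = -15*L (K(L) = 5*((-1*3)*L) = 5*(-3*L) = -15*L)
t(G, Y) = -7 (t(G, Y) = -8 + 1 = -7)
z(U) = -7/U
(K(12)/(((6*(-4))*(-4))) + z(-8)/182) + 408 = ((-15*12)/(((6*(-4))*(-4))) - 7/(-8)/182) + 408 = (-180/((-24*(-4))) - 7*(-⅛)*(1/182)) + 408 = (-180/96 + (7/8)*(1/182)) + 408 = (-180*1/96 + 1/208) + 408 = (-15/8 + 1/208) + 408 = -389/208 + 408 = 84475/208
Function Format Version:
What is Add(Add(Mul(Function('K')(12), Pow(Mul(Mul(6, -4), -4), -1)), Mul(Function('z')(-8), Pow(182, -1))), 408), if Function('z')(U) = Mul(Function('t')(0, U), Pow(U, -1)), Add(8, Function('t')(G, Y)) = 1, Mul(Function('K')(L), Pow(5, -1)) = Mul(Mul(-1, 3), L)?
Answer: Rational(84475, 208) ≈ 406.13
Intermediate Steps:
Function('K')(L) = Mul(-15, L) (Function('K')(L) = Mul(5, Mul(Mul(-1, 3), L)) = Mul(5, Mul(-3, L)) = Mul(-15, L))
Function('t')(G, Y) = -7 (Function('t')(G, Y) = Add(-8, 1) = -7)
Function('z')(U) = Mul(-7, Pow(U, -1))
Add(Add(Mul(Function('K')(12), Pow(Mul(Mul(6, -4), -4), -1)), Mul(Function('z')(-8), Pow(182, -1))), 408) = Add(Add(Mul(Mul(-15, 12), Pow(Mul(Mul(6, -4), -4), -1)), Mul(Mul(-7, Pow(-8, -1)), Pow(182, -1))), 408) = Add(Add(Mul(-180, Pow(Mul(-24, -4), -1)), Mul(Mul(-7, Rational(-1, 8)), Rational(1, 182))), 408) = Add(Add(Mul(-180, Pow(96, -1)), Mul(Rational(7, 8), Rational(1, 182))), 408) = Add(Add(Mul(-180, Rational(1, 96)), Rational(1, 208)), 408) = Add(Add(Rational(-15, 8), Rational(1, 208)), 408) = Add(Rational(-389, 208), 408) = Rational(84475, 208)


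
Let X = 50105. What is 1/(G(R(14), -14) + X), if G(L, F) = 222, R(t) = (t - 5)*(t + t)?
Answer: 1/50327 ≈ 1.9870e-5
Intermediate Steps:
R(t) = 2*t*(-5 + t) (R(t) = (-5 + t)*(2*t) = 2*t*(-5 + t))
1/(G(R(14), -14) + X) = 1/(222 + 50105) = 1/50327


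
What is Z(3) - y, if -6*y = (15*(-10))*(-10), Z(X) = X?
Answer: 253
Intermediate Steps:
y = -250 (y = -15*(-10)*(-10)/6 = -(-25)*(-10) = -⅙*1500 = -250)
Z(3) - y = 3 - 1*(-250) = 3 + 250 = 253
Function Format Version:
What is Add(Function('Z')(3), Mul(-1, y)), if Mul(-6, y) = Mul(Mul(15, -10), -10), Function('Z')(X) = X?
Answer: 253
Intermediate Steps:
y = -250 (y = Mul(Rational(-1, 6), Mul(Mul(15, -10), -10)) = Mul(Rational(-1, 6), Mul(-150, -10)) = Mul(Rational(-1, 6), 1500) = -250)
Add(Function('Z')(3), Mul(-1, y)) = Add(3, Mul(-1, -250)) = Add(3, 250) = 253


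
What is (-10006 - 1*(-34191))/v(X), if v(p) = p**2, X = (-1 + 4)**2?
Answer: 24185/81 ≈ 298.58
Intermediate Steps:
X = 9 (X = 3**2 = 9)
(-10006 - 1*(-34191))/v(X) = (-10006 - 1*(-34191))/(9**2) = (-10006 + 34191)/81 = 24185*(1/81) = 24185/81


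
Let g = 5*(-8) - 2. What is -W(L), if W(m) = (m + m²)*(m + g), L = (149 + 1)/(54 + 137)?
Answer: 402652800/6967871 ≈ 57.787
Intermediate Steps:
g = -42 (g = -40 - 2 = -42)
L = 150/191 ≈ 0.78534
W(m) = (-42 + m)*(m + m²) (W(m) = (m + m²)*(m - 42) = (m + m²)*(-42 + m) = (-42 + m)*(m + m²))
-W(L) = -150*(-42 + (150/191)² - 41*150/191)/191 = -150*(-42 + 22500/36481 - 6150/191)/191 = -150*(-2684352)/(191*36481) = -1*(-402652800/6967871) = 402652800/6967871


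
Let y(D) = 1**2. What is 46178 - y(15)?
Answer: 46177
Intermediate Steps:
y(D) = 1
46178 - y(15) = 46178 - 1*1 = 46178 - 1 = 46177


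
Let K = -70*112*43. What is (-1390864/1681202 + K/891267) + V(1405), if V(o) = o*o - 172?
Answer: 1478809629126930887/749199931467 ≈ 1.9739e+6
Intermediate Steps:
K = -337120 (K = -7840*43 = -337120)
V(o) = -172 + o² (V(o) = o² - 172 = -172 + o²)
(-1390864/1681202 + K/891267) + V(1405) = (-1390864/1681202 - 337120/891267) + (-172 + 1405²) = (-1390864*1/1681202 - 337120*1/891267) + (-172 + 1974025) = (-695432/840601 - 337120/891267) + 1973853 = -903199001464/749199931467 + 1973853 = 1478809629126930887/749199931467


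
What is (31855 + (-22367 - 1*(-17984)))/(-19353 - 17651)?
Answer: -6868/9251 ≈ -0.74241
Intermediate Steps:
(31855 + (-22367 - 1*(-17984)))/(-19353 - 17651) = (31855 + (-22367 + 17984))/(-37004) = (31855 - 4383)*(-1/37004) = 27472*(-1/37004) = -6868/9251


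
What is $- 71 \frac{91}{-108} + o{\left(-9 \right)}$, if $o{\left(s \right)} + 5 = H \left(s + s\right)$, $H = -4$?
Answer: $\frac{13697}{108} \approx 126.82$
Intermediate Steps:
$o{\left(s \right)} = -5 - 8 s$ ($o{\left(s \right)} = -5 - 4 \left(s + s\right) = -5 - 4 \cdot 2 s = -5 - 8 s$)
$- 71 \frac{91}{-108} + o{\left(-9 \right)} = - 71 \frac{91}{-108} - -67 = - 71 \cdot 91 \left(- \frac{1}{108}\right) + \left(-5 + 72\right) = \left(-71\right) \left(- \frac{91}{108}\right) + 67 = \frac{6461}{108} + 67 = \frac{13697}{108}$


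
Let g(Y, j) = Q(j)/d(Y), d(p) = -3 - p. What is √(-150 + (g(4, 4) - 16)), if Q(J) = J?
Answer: I*√8162/7 ≈ 12.906*I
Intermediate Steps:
g(Y, j) = j/(-3 - Y)
√(-150 + (g(4, 4) - 16)) = √(-150 + (-1*4/(3 + 4) - 16)) = √(-150 + (-1*4/7 - 16)) = √(-150 + (-1*4*⅐ - 16)) = √(-150 + (-4/7 - 16)) = √(-150 - 116/7) = √(-1166/7) = I*√8162/7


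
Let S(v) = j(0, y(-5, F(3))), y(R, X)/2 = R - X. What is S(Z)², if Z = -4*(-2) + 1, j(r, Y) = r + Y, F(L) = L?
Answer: 256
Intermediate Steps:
y(R, X) = -2*X + 2*R (y(R, X) = 2*(R - X) = -2*X + 2*R)
j(r, Y) = Y + r
Z = 9 (Z = 8 + 1 = 9)
S(v) = -16 (S(v) = (-2*3 + 2*(-5)) + 0 = (-6 - 10) + 0 = -16 + 0 = -16)
S(Z)² = (-16)² = 256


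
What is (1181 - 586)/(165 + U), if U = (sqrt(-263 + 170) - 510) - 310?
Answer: -389725/429118 - 595*I*sqrt(93)/429118 ≈ -0.9082 - 0.013372*I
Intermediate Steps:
U = -820 + I*sqrt(93) (U = (sqrt(-93) - 510) - 310 = (I*sqrt(93) - 510) - 310 = (-510 + I*sqrt(93)) - 310 = -820 + I*sqrt(93) ≈ -820.0 + 9.6436*I)
(1181 - 586)/(165 + U) = (1181 - 586)/(165 + (-820 + I*sqrt(93))) = 595/(-655 + I*sqrt(93))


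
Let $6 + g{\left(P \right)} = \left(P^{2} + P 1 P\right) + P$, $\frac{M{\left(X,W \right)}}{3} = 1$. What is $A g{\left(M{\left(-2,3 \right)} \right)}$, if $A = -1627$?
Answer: $-24405$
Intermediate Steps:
$M{\left(X,W \right)} = 3$ ($M{\left(X,W \right)} = 3 \cdot 1 = 3$)
$g{\left(P \right)} = -6 + P + 2 P^{2}$ ($g{\left(P \right)} = -6 + \left(\left(P^{2} + P 1 P\right) + P\right) = -6 + \left(\left(P^{2} + P P\right) + P\right) = -6 + \left(\left(P^{2} + P^{2}\right) + P\right) = -6 + \left(2 P^{2} + P\right) = -6 + \left(P + 2 P^{2}\right) = -6 + P + 2 P^{2}$)
$A g{\left(M{\left(-2,3 \right)} \right)} = - 1627 \left(-6 + 3 + 2 \cdot 3^{2}\right) = - 1627 \left(-6 + 3 + 2 \cdot 9\right) = - 1627 \left(-6 + 3 + 18\right) = \left(-1627\right) 15 = -24405$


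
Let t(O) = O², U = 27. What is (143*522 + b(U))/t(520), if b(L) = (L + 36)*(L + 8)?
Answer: 76851/270400 ≈ 0.28421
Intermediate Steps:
b(L) = (8 + L)*(36 + L) (b(L) = (36 + L)*(8 + L) = (8 + L)*(36 + L))
(143*522 + b(U))/t(520) = (143*522 + (288 + 27² + 44*27))/(520²) = (74646 + (288 + 729 + 1188))/270400 = (74646 + 2205)*(1/270400) = 76851*(1/270400) = 76851/270400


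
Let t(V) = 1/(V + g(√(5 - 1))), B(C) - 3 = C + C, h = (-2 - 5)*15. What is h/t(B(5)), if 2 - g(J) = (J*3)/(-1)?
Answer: -2205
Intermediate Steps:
h = -105 (h = -7*15 = -105)
g(J) = 2 + 3*J (g(J) = 2 - J*3/(-1) = 2 - 3*J*(-1) = 2 - (-3)*J = 2 + 3*J)
B(C) = 3 + 2*C (B(C) = 3 + (C + C) = 3 + 2*C)
t(V) = 1/(8 + V) (t(V) = 1/(V + (2 + 3*√(5 - 1))) = 1/(V + (2 + 3*√4)) = 1/(V + (2 + 3*2)) = 1/(V + (2 + 6)) = 1/(V + 8) = 1/(8 + V))
h/t(B(5)) = -(1155 + 1050) = -105/(1/(8 + (3 + 10))) = -105/(1/(8 + 13)) = -105/(1/21) = -105/1/21 = -105*21 = -2205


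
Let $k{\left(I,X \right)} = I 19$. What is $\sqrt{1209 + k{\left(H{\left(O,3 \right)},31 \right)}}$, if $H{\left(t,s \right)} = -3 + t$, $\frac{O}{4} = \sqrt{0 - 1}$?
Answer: $2 \sqrt{288 + 19 i} \approx 33.96 + 1.119 i$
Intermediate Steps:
$O = 4 i$ ($O = 4 \sqrt{0 - 1} = 4 \sqrt{-1} = 4 i \approx 4.0 i$)
$k{\left(I,X \right)} = 19 I$
$\sqrt{1209 + k{\left(H{\left(O,3 \right)},31 \right)}} = \sqrt{1209 + 19 \left(-3 + 4 i\right)} = \sqrt{1209 - \left(57 - 76 i\right)} = \sqrt{1152 + 76 i}$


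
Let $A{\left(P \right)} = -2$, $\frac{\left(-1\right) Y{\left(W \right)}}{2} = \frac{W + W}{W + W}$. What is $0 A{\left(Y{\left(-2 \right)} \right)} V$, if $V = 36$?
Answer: $0$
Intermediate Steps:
$Y{\left(W \right)} = -2$ ($Y{\left(W \right)} = - 2 \frac{W + W}{W + W} = - 2 \frac{2 W}{2 W} = - 2 \cdot 2 W \frac{1}{2 W} = \left(-2\right) 1 = -2$)
$0 A{\left(Y{\left(-2 \right)} \right)} V = 0 \left(-2\right) 36 = 0 \cdot 36 = 0$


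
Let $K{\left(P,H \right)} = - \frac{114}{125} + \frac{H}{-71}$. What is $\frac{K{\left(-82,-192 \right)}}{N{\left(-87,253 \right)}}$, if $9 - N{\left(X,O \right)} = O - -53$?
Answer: $- \frac{482}{79875} \approx -0.0060344$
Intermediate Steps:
$N{\left(X,O \right)} = -44 - O$ ($N{\left(X,O \right)} = 9 - \left(O - -53\right) = 9 - \left(O + 53\right) = 9 - \left(53 + O\right) = -44 - O$)
$K{\left(P,H \right)} = - \frac{114}{125} - \frac{H}{71}$ ($K{\left(P,H \right)} = \left(-114\right) \frac{1}{125} + H \left(- \frac{1}{71}\right) = - \frac{114}{125} - \frac{H}{71}$)
$\frac{K{\left(-82,-192 \right)}}{N{\left(-87,253 \right)}} = \frac{- \frac{114}{125} - - \frac{192}{71}}{-44 - 253} = \frac{- \frac{114}{125} + \frac{192}{71}}{-44 - 253} = \frac{15906}{8875 \left(-297\right)} = \frac{15906}{8875} \left(- \frac{1}{297}\right) = - \frac{482}{79875}$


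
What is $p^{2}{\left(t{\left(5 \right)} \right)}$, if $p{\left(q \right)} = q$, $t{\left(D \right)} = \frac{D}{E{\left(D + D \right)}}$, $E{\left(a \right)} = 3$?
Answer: $\frac{25}{9} \approx 2.7778$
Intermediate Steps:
$t{\left(D \right)} = \frac{D}{3}$
$p^{2}{\left(t{\left(5 \right)} \right)} = \left(\frac{1}{3} \cdot 5\right)^{2} = \left(\frac{5}{3}\right)^{2} = \frac{25}{9}$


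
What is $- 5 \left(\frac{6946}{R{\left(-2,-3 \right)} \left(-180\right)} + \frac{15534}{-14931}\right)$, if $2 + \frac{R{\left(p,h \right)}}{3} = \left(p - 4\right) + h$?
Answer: $- \frac{211829}{328482} \approx -0.64487$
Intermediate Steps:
$R{\left(p,h \right)} = -18 + 3 h + 3 p$ ($R{\left(p,h \right)} = -6 + 3 \left(\left(p - 4\right) + h\right) = -6 + 3 \left(\left(-4 + p\right) + h\right) = -6 + 3 \left(-4 + h + p\right) = -6 + \left(-12 + 3 h + 3 p\right) = -18 + 3 h + 3 p$)
$- 5 \left(\frac{6946}{R{\left(-2,-3 \right)} \left(-180\right)} + \frac{15534}{-14931}\right) = - 5 \left(\frac{6946}{\left(-18 + 3 \left(-3\right) + 3 \left(-2\right)\right) \left(-180\right)} + \frac{15534}{-14931}\right) = - 5 \left(\frac{6946}{\left(-18 - 9 - 6\right) \left(-180\right)} + 15534 \left(- \frac{1}{14931}\right)\right) = - 5 \left(\frac{6946}{\left(-33\right) \left(-180\right)} - \frac{1726}{1659}\right) = - 5 \left(\frac{6946}{5940} - \frac{1726}{1659}\right) = - 5 \left(6946 \cdot \frac{1}{5940} - \frac{1726}{1659}\right) = - 5 \left(\frac{3473}{2970} - \frac{1726}{1659}\right) = \left(-5\right) \frac{211829}{1642410} = - \frac{211829}{328482}$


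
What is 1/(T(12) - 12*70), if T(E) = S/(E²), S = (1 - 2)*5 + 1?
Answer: -36/30241 ≈ -0.0011904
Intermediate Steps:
S = -4 (S = -1*5 + 1 = -5 + 1 = -4)
T(E) = -4/E²
1/(T(12) - 12*70) = 1/(-4/12² - 12*70) = 1/(-4*1/144 - 840) = 1/(-1/36 - 840) = 1/(-30241/36) = -36/30241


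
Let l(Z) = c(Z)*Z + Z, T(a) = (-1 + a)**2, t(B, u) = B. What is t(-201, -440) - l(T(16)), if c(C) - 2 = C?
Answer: -51501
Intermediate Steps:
c(C) = 2 + C
l(Z) = Z + Z*(2 + Z) (l(Z) = (2 + Z)*Z + Z = Z*(2 + Z) + Z = Z + Z*(2 + Z))
t(-201, -440) - l(T(16)) = -201 - (-1 + 16)**2*(3 + (-1 + 16)**2) = -201 - 15**2*(3 + 15**2) = -201 - 225*(3 + 225) = -201 - 225*228 = -201 - 1*51300 = -201 - 51300 = -51501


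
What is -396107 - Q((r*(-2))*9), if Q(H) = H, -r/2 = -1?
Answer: -396071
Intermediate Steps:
r = 2 (r = -2*(-1) = 2)
-396107 - Q((r*(-2))*9) = -396107 - 2*(-2)*9 = -396107 - (-4)*9 = -396107 - 1*(-36) = -396107 + 36 = -396071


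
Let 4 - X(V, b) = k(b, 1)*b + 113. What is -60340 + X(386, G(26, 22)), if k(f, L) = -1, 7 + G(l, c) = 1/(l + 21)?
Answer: -2841431/47 ≈ -60456.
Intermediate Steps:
G(l, c) = -7 + 1/(21 + l) (G(l, c) = -7 + 1/(l + 21) = -7 + 1/(21 + l))
X(V, b) = -109 + b (X(V, b) = 4 - (-b + 113) = 4 - (113 - b) = 4 + (-113 + b) = -109 + b)
-60340 + X(386, G(26, 22)) = -60340 + (-109 + (-146 - 7*26)/(21 + 26)) = -60340 + (-109 + (-146 - 182)/47) = -60340 + (-109 + (1/47)*(-328)) = -60340 + (-109 - 328/47) = -60340 - 5451/47 = -2841431/47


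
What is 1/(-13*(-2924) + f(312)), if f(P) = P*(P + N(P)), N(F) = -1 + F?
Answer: 1/232388 ≈ 4.3031e-6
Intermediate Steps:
f(P) = P*(-1 + 2*P) (f(P) = P*(P + (-1 + P)) = P*(-1 + 2*P))
1/(-13*(-2924) + f(312)) = 1/(-13*(-2924) + 312*(-1 + 2*312)) = 1/(38012 + 312*(-1 + 624)) = 1/(38012 + 312*623) = 1/(38012 + 194376) = 1/232388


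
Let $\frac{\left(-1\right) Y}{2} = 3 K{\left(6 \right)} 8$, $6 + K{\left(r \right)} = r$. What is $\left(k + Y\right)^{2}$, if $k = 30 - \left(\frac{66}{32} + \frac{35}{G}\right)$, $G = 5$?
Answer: $\frac{112225}{256} \approx 438.38$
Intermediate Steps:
$K{\left(r \right)} = -6 + r$
$Y = 0$ ($Y = - 2 \cdot 3 \left(-6 + 6\right) 8 = - 2 \cdot 3 \cdot 0 \cdot 8 = - 2 \cdot 0 \cdot 8 = \left(-2\right) 0 = 0$)
$k = \frac{335}{16}$ ($k = 30 - \left(\frac{66}{32} + \frac{35}{5}\right) = 30 - \left(66 \cdot \frac{1}{32} + 35 \cdot \frac{1}{5}\right) = 30 - \left(\frac{33}{16} + 7\right) = 30 - \frac{145}{16} = \frac{335}{16} \approx 20.938$)
$\left(k + Y\right)^{2} = \left(\frac{335}{16} + 0\right)^{2} = \left(\frac{335}{16}\right)^{2} = \frac{112225}{256}$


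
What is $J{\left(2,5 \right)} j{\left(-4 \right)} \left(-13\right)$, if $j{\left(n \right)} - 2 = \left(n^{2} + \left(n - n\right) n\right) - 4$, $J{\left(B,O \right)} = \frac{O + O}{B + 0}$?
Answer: $-910$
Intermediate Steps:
$J{\left(B,O \right)} = \frac{2 O}{B}$
$j{\left(n \right)} = -2 + n^{2}$ ($j{\left(n \right)} = 2 - \left(4 - n^{2} - \left(n - n\right) n\right) = 2 + \left(\left(n^{2} + 0 n\right) - 4\right) = 2 + \left(\left(n^{2} + 0\right) - 4\right) = 2 + \left(n^{2} - 4\right) = 2 + \left(-4 + n^{2}\right) = -2 + n^{2}$)
$J{\left(2,5 \right)} j{\left(-4 \right)} \left(-13\right) = 2 \cdot 5 \cdot \frac{1}{2} \left(-2 + \left(-4\right)^{2}\right) \left(-13\right) = 2 \cdot 5 \cdot \frac{1}{2} \left(-2 + 16\right) \left(-13\right) = 5 \cdot 14 \left(-13\right) = 70 \left(-13\right) = -910$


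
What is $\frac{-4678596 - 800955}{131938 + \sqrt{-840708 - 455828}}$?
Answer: $- \frac{5737785713}{138166130} + \frac{86977 i \sqrt{324134}}{138166130} \approx -41.528 + 0.3584 i$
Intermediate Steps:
$\frac{-4678596 - 800955}{131938 + \sqrt{-840708 - 455828}} = \frac{-4678596 - 800955}{131938 + \sqrt{-1296536}} = - \frac{5479551}{131938 + 2 i \sqrt{324134}}$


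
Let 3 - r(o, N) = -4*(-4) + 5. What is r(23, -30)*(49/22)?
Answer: -441/11 ≈ -40.091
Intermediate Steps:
r(o, N) = -18 (r(o, N) = 3 - (-4*(-4) + 5) = 3 - (16 + 5) = 3 - 1*21 = 3 - 21 = -18)
r(23, -30)*(49/22) = -882/22 = -18*49/22 = -441/11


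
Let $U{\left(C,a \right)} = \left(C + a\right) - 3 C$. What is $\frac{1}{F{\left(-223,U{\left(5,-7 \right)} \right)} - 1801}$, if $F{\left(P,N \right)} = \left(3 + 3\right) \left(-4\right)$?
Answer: $- \frac{1}{1825} \approx -0.00054795$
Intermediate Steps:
$U{\left(C,a \right)} = a - 2 C$
$F{\left(P,N \right)} = -24$ ($F{\left(P,N \right)} = 6 \left(-4\right) = -24$)
$\frac{1}{F{\left(-223,U{\left(5,-7 \right)} \right)} - 1801} = \frac{1}{-24 - 1801} = \frac{1}{-1825} = - \frac{1}{1825}$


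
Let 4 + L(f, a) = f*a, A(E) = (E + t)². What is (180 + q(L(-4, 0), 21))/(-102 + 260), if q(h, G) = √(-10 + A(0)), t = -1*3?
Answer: 90/79 + I/158 ≈ 1.1392 + 0.0063291*I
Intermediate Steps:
t = -3
A(E) = (-3 + E)² (A(E) = (E - 3)² = (-3 + E)²)
L(f, a) = -4 + a*f (L(f, a) = -4 + f*a = -4 + a*f)
q(h, G) = I (q(h, G) = √(-10 + (-3 + 0)²) = √(-10 + (-3)²) = √(-10 + 9) = √(-1) = I)
(180 + q(L(-4, 0), 21))/(-102 + 260) = (180 + I)/(-102 + 260) = (180 + I)/158 = (180 + I)*(1/158) = 90/79 + I/158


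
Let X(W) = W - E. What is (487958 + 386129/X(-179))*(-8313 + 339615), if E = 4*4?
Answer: 10465353215554/65 ≈ 1.6101e+11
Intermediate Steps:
E = 16
X(W) = -16 + W (X(W) = W - 1*16 = W - 16 = -16 + W)
(487958 + 386129/X(-179))*(-8313 + 339615) = (487958 + 386129/(-16 - 179))*(-8313 + 339615) = (487958 + 386129/(-195))*331302 = (487958 + 386129*(-1/195))*331302 = (487958 - 386129/195)*331302 = (94765681/195)*331302 = 10465353215554/65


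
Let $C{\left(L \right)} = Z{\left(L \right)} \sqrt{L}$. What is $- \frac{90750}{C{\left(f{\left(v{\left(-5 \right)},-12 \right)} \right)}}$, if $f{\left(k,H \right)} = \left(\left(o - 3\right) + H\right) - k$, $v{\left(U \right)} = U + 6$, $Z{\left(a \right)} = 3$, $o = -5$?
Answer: $\frac{30250 i \sqrt{21}}{21} \approx 6601.1 i$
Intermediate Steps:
$v{\left(U \right)} = 6 + U$
$f{\left(k,H \right)} = -8 + H - k$ ($f{\left(k,H \right)} = \left(\left(-5 - 3\right) + H\right) - k = \left(-8 + H\right) - k = -8 + H - k$)
$C{\left(L \right)} = 3 \sqrt{L}$
$- \frac{90750}{C{\left(f{\left(v{\left(-5 \right)},-12 \right)} \right)}} = - \frac{90750}{3 \sqrt{-8 - 12 - \left(6 - 5\right)}} = - \frac{90750}{3 \sqrt{-8 - 12 - 1}} = - \frac{90750}{3 \sqrt{-21}} = - \frac{90750}{3 i \sqrt{21}} = - 90750 \left(- \frac{i \sqrt{21}}{63}\right) = \frac{30250 i \sqrt{21}}{21}$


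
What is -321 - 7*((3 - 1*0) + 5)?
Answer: -377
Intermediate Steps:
-321 - 7*((3 - 1*0) + 5) = -321 - 7*((3 + 0) + 5) = -321 - 7*(3 + 5) = -321 - 7*8 = -321 - 1*56 = -321 - 56 = -377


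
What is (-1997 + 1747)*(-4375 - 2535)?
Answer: 1727500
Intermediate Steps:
(-1997 + 1747)*(-4375 - 2535) = -250*(-6910) = 1727500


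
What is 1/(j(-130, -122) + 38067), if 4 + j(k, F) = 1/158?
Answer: 158/6013955 ≈ 2.6272e-5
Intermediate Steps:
j(k, F) = -631/158 (j(k, F) = -4 + 1/158 = -631/158)
1/(j(-130, -122) + 38067) = 1/(-631/158 + 38067) = 1/(6013955/158) = 158/6013955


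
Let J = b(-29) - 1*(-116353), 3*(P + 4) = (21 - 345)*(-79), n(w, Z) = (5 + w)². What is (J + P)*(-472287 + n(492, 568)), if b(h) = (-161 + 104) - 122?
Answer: -28092617156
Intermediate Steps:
b(h) = -179 (b(h) = -57 - 122 = -179)
P = 8528 (P = -4 + ((21 - 345)*(-79))/3 = -4 + (-324*(-79))/3 = -4 + (⅓)*25596 = -4 + 8532 = 8528)
J = 116174 (J = -179 - 1*(-116353) = -179 + 116353 = 116174)
(J + P)*(-472287 + n(492, 568)) = (116174 + 8528)*(-472287 + (5 + 492)²) = 124702*(-472287 + 497²) = 124702*(-472287 + 247009) = 124702*(-225278) = -28092617156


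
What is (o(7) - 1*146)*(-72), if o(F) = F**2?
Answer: 6984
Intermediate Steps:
(o(7) - 1*146)*(-72) = (7**2 - 1*146)*(-72) = (49 - 146)*(-72) = -97*(-72) = 6984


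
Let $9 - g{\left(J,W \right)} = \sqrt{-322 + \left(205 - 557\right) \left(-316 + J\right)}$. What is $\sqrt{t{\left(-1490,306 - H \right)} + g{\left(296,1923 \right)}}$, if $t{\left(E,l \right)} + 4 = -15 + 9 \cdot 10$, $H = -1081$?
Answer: $\sqrt{80 - \sqrt{6718}} \approx 1.4012 i$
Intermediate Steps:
$t{\left(E,l \right)} = 71$ ($t{\left(E,l \right)} = -4 + \left(-15 + 9 \cdot 10\right) = -4 + \left(-15 + 90\right) = -4 + 75 = 71$)
$g{\left(J,W \right)} = 9 - \sqrt{110910 - 352 J}$ ($g{\left(J,W \right)} = 9 - \sqrt{-322 + \left(205 - 557\right) \left(-316 + J\right)} = 9 - \sqrt{-322 - 352 \left(-316 + J\right)} = 9 - \sqrt{-322 - \left(-111232 + 352 J\right)} = 9 - \sqrt{110910 - 352 J}$)
$\sqrt{t{\left(-1490,306 - H \right)} + g{\left(296,1923 \right)}} = \sqrt{71 + \left(9 - \sqrt{110910 - 104192}\right)} = \sqrt{71 + \left(9 - \sqrt{6718}\right)} = \sqrt{80 - \sqrt{6718}}$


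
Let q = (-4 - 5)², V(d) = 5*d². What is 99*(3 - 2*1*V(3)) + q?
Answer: -8532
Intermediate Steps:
q = 81 (q = (-9)² = 81)
99*(3 - 2*1*V(3)) + q = 99*(3 - 2*1*5*3²) + 81 = 99*(3 - 2*5*9) + 81 = 99*(3 - 2*45) + 81 = 99*(3 - 1*90) + 81 = 99*(3 - 90) + 81 = 99*(-87) + 81 = -8613 + 81 = -8532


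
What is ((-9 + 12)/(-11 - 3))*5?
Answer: -15/14 ≈ -1.0714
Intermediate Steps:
((-9 + 12)/(-11 - 3))*5 = (3/(-14))*5 = (3*(-1/14))*5 = -3/14*5 = -15/14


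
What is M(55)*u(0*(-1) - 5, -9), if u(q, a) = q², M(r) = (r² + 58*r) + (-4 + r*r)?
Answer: 230900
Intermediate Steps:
M(r) = -4 + 2*r² + 58*r (M(r) = (r² + 58*r) + (-4 + r²) = -4 + 2*r² + 58*r)
M(55)*u(0*(-1) - 5, -9) = (-4 + 2*55² + 58*55)*(0*(-1) - 5)² = (-4 + 2*3025 + 3190)*(0 - 5)² = (-4 + 6050 + 3190)*(-5)² = 9236*25 = 230900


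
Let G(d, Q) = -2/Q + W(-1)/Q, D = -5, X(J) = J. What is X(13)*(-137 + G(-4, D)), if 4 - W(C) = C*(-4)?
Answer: -8879/5 ≈ -1775.8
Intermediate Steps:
W(C) = 4 + 4*C (W(C) = 4 - C*(-4) = 4 - (-4)*C = 4 + 4*C)
G(d, Q) = -2/Q (G(d, Q) = -2/Q + (4 + 4*(-1))/Q = -2/Q + (4 - 4)/Q = -2/Q + 0/Q = -2/Q + 0 = -2/Q)
X(13)*(-137 + G(-4, D)) = 13*(-137 - 2/(-5)) = 13*(-137 - 2*(-⅕)) = 13*(-137 + ⅖) = 13*(-683/5) = -8879/5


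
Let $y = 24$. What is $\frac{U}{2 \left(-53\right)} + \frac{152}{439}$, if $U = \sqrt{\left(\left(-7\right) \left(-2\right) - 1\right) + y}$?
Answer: $\frac{152}{439} - \frac{\sqrt{37}}{106} \approx 0.28886$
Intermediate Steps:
$U = \sqrt{37}$ ($U = \sqrt{\left(\left(-7\right) \left(-2\right) - 1\right) + 24} = \sqrt{\left(14 - 1\right) + 24} = \sqrt{13 + 24} = \sqrt{37} \approx 6.0828$)
$\frac{U}{2 \left(-53\right)} + \frac{152}{439} = \frac{\sqrt{37}}{2 \left(-53\right)} + \frac{152}{439} = \frac{\sqrt{37}}{-106} + 152 \cdot \frac{1}{439} = \sqrt{37} \left(- \frac{1}{106}\right) + \frac{152}{439} = - \frac{\sqrt{37}}{106} + \frac{152}{439} = \frac{152}{439} - \frac{\sqrt{37}}{106}$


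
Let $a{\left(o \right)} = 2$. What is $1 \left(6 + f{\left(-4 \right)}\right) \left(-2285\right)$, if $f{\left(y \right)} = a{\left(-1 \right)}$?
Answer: $-18280$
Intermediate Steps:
$f{\left(y \right)} = 2$
$1 \left(6 + f{\left(-4 \right)}\right) \left(-2285\right) = 1 \left(6 + 2\right) \left(-2285\right) = 1 \cdot 8 \left(-2285\right) = 8 \left(-2285\right) = -18280$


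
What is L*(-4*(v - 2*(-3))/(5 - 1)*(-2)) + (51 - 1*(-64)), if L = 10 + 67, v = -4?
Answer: 423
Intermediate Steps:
L = 77
L*(-4*(v - 2*(-3))/(5 - 1)*(-2)) + (51 - 1*(-64)) = 77*(-4*(-4 - 2*(-3))/(5 - 1)*(-2)) + (51 - 1*(-64)) = 77*(-4*(-4 + 6)/4*(-2)) + (51 + 64) = 77*(-8/4*(-2)) + 115 = 77*(-4*1/2*(-2)) + 115 = 77*(-2*(-2)) + 115 = 77*4 + 115 = 308 + 115 = 423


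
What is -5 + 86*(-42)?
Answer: -3617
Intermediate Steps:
-5 + 86*(-42) = -5 - 3612 = -3617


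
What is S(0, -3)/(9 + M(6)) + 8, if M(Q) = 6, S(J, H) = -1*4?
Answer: 116/15 ≈ 7.7333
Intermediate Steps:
S(J, H) = -4
S(0, -3)/(9 + M(6)) + 8 = -4/(9 + 6) + 8 = -4/15 + 8 = 116/15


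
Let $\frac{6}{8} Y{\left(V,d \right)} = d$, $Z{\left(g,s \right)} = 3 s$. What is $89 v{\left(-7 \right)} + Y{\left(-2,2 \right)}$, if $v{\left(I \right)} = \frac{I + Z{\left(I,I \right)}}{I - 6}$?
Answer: $\frac{7580}{39} \approx 194.36$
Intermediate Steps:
$v{\left(I \right)} = \frac{4 I}{-6 + I}$ ($v{\left(I \right)} = \frac{I + 3 I}{I - 6} = \frac{4 I}{-6 + I}$)
$Y{\left(V,d \right)} = \frac{4 d}{3}$
$89 v{\left(-7 \right)} + Y{\left(-2,2 \right)} = 89 \cdot 4 \left(-7\right) \frac{1}{-6 - 7} + \frac{4}{3} \cdot 2 = 89 \cdot 4 \left(-7\right) \frac{1}{-13} + \frac{8}{3} = 89 \cdot 4 \left(-7\right) \left(- \frac{1}{13}\right) + \frac{8}{3} = 89 \cdot \frac{28}{13} + \frac{8}{3} = \frac{2492}{13} + \frac{8}{3} = \frac{7580}{39}$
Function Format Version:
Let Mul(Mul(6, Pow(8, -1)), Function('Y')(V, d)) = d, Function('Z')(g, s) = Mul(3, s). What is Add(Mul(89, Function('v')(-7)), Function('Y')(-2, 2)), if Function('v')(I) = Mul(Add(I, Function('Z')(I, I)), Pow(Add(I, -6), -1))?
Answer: Rational(7580, 39) ≈ 194.36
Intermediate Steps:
Function('v')(I) = Mul(4, I, Pow(Add(-6, I), -1)) (Function('v')(I) = Mul(Add(I, Mul(3, I)), Pow(Add(I, -6), -1)) = Mul(Mul(4, I), Pow(Add(-6, I), -1)) = Mul(4, I, Pow(Add(-6, I), -1)))
Function('Y')(V, d) = Mul(Rational(4, 3), d)
Add(Mul(89, Function('v')(-7)), Function('Y')(-2, 2)) = Add(Mul(89, Mul(4, -7, Pow(Add(-6, -7), -1))), Mul(Rational(4, 3), 2)) = Add(Mul(89, Mul(4, -7, Pow(-13, -1))), Rational(8, 3)) = Add(Mul(89, Mul(4, -7, Rational(-1, 13))), Rational(8, 3)) = Add(Mul(89, Rational(28, 13)), Rational(8, 3)) = Add(Rational(2492, 13), Rational(8, 3)) = Rational(7580, 39)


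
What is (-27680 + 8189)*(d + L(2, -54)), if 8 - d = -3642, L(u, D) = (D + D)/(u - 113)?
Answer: -2632961226/37 ≈ -7.1161e+7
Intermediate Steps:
L(u, D) = 2*D/(-113 + u) (L(u, D) = (2*D)/(-113 + u) = 2*D/(-113 + u))
d = 3650 (d = 8 - 1*(-3642) = 8 + 3642 = 3650)
(-27680 + 8189)*(d + L(2, -54)) = (-27680 + 8189)*(3650 + 2*(-54)/(-113 + 2)) = -19491*(3650 + 2*(-54)/(-111)) = -19491*(3650 + 2*(-54)*(-1/111)) = -19491*(3650 + 36/37) = -19491*135086/37 = -2632961226/37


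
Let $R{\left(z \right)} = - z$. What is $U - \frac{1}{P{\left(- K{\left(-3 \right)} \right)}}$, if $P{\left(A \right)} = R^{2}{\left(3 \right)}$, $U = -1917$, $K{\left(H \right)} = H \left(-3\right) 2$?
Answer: $- \frac{17254}{9} \approx -1917.1$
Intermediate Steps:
$K{\left(H \right)} = - 6 H$ ($K{\left(H \right)} = - 3 H 2 = - 6 H$)
$P{\left(A \right)} = 9$ ($P{\left(A \right)} = \left(\left(-1\right) 3\right)^{2} = \left(-3\right)^{2} = 9$)
$U - \frac{1}{P{\left(- K{\left(-3 \right)} \right)}} = -1917 - \frac{1}{9} = - \frac{17254}{9}$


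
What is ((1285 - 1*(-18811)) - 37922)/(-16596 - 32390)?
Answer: 8913/24493 ≈ 0.36390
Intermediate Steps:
((1285 - 1*(-18811)) - 37922)/(-16596 - 32390) = ((1285 + 18811) - 37922)/(-48986) = (20096 - 37922)*(-1/48986) = -17826*(-1/48986) = 8913/24493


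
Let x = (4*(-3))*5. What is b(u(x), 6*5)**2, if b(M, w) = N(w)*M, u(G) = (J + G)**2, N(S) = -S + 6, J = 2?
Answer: 6518301696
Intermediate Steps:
x = -60 (x = -12*5 = -60)
N(S) = 6 - S
u(G) = (2 + G)**2
b(M, w) = M*(6 - w) (b(M, w) = (6 - w)*M = M*(6 - w))
b(u(x), 6*5)**2 = ((2 - 60)**2*(6 - 6*5))**2 = ((-58)**2*(6 - 1*30))**2 = (3364*(6 - 30))**2 = (3364*(-24))**2 = (-80736)**2 = 6518301696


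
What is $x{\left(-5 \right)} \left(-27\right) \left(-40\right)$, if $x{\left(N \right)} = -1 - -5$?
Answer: $4320$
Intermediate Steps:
$x{\left(N \right)} = 4$ ($x{\left(N \right)} = -1 + 5 = 4$)
$x{\left(-5 \right)} \left(-27\right) \left(-40\right) = 4 \left(-27\right) \left(-40\right) = \left(-108\right) \left(-40\right) = 4320$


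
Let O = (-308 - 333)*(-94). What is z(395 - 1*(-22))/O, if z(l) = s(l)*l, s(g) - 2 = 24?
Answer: 5421/30127 ≈ 0.17994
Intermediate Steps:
s(g) = 26 (s(g) = 2 + 24 = 26)
O = 60254 (O = -641*(-94) = 60254)
z(l) = 26*l
z(395 - 1*(-22))/O = (26*(395 - 1*(-22)))/60254 = (26*(395 + 22))*(1/60254) = (26*417)*(1/60254) = 10842*(1/60254) = 5421/30127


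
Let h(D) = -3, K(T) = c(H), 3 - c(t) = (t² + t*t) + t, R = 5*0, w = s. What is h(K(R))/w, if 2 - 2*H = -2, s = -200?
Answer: 3/200 ≈ 0.015000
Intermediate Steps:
H = 2 (H = 1 - ½*(-2) = 1 + 1 = 2)
w = -200
R = 0
c(t) = 3 - t - 2*t² (c(t) = 3 - ((t² + t*t) + t) = 3 - ((t² + t²) + t) = 3 - (2*t² + t) = 3 - (t + 2*t²) = 3 + (-t - 2*t²) = 3 - t - 2*t²)
K(T) = -7 (K(T) = 3 - 1*2 - 2*2² = 3 - 2 - 2*4 = 3 - 2 - 8 = -7)
h(K(R))/w = -3/(-200) = -3*(-1/200) = 3/200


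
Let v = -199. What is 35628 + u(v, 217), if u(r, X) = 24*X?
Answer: 40836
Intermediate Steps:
35628 + u(v, 217) = 35628 + 24*217 = 35628 + 5208 = 40836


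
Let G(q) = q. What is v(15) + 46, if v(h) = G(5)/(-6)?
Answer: 271/6 ≈ 45.167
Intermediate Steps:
v(h) = -⅚ (v(h) = 5/(-6) = 5*(-⅙) = -⅚)
v(15) + 46 = -⅚ + 46 = 271/6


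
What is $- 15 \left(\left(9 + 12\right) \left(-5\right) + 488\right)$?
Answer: $-5745$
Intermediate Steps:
$- 15 \left(\left(9 + 12\right) \left(-5\right) + 488\right) = - 15 \left(21 \left(-5\right) + 488\right) = - 15 \left(-105 + 488\right) = \left(-15\right) 383 = -5745$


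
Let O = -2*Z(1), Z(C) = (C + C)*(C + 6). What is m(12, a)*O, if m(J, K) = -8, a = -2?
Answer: 224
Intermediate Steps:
Z(C) = 2*C*(6 + C) (Z(C) = (2*C)*(6 + C) = 2*C*(6 + C))
O = -28 (O = -4*(6 + 1) = -4*7 = -2*14 = -28)
m(12, a)*O = -8*(-28) = 224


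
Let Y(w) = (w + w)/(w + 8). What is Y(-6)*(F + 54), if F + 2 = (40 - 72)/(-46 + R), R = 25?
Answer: -2248/7 ≈ -321.14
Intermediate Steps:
F = -10/21 (F = -2 + (40 - 72)/(-46 + 25) = -2 - 32/(-21) = -2 - 32*(-1/21) = -2 + 32/21 = -10/21 ≈ -0.47619)
Y(w) = 2*w/(8 + w) (Y(w) = (2*w)/(8 + w) = 2*w/(8 + w))
Y(-6)*(F + 54) = (2*(-6)/(8 - 6))*(-10/21 + 54) = (2*(-6)/2)*(1124/21) = (2*(-6)*(½))*(1124/21) = -6*1124/21 = -2248/7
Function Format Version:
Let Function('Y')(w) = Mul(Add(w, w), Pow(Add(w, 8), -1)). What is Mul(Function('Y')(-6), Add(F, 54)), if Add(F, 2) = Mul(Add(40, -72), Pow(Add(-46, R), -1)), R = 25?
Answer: Rational(-2248, 7) ≈ -321.14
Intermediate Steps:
F = Rational(-10, 21) (F = Add(-2, Mul(Add(40, -72), Pow(Add(-46, 25), -1))) = Add(-2, Mul(-32, Pow(-21, -1))) = Add(-2, Mul(-32, Rational(-1, 21))) = Add(-2, Rational(32, 21)) = Rational(-10, 21) ≈ -0.47619)
Function('Y')(w) = Mul(2, w, Pow(Add(8, w), -1)) (Function('Y')(w) = Mul(Mul(2, w), Pow(Add(8, w), -1)) = Mul(2, w, Pow(Add(8, w), -1)))
Mul(Function('Y')(-6), Add(F, 54)) = Mul(Mul(2, -6, Pow(Add(8, -6), -1)), Add(Rational(-10, 21), 54)) = Mul(Mul(2, -6, Pow(2, -1)), Rational(1124, 21)) = Mul(Mul(2, -6, Rational(1, 2)), Rational(1124, 21)) = Mul(-6, Rational(1124, 21)) = Rational(-2248, 7)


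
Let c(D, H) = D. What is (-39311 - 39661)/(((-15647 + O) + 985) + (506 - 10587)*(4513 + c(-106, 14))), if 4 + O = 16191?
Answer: 39486/22212721 ≈ 0.0017776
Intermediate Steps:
O = 16187 (O = -4 + 16191 = 16187)
(-39311 - 39661)/(((-15647 + O) + 985) + (506 - 10587)*(4513 + c(-106, 14))) = (-39311 - 39661)/(((-15647 + 16187) + 985) + (506 - 10587)*(4513 - 106)) = -78972/((540 + 985) - 10081*4407) = -78972/(1525 - 44426967) = -78972/(-44425442) = -78972*(-1/44425442) = 39486/22212721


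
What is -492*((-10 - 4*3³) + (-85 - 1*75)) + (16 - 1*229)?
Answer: 136563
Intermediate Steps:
-492*((-10 - 4*3³) + (-85 - 1*75)) + (16 - 1*229) = -492*((-10 - 4*27) + (-85 - 75)) + (16 - 229) = -492*((-10 - 108) - 160) - 213 = -492*(-118 - 160) - 213 = -492*(-278) - 213 = 136776 - 213 = 136563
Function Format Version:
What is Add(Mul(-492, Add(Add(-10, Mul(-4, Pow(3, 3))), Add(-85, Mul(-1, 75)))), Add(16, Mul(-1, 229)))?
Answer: 136563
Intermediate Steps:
Add(Mul(-492, Add(Add(-10, Mul(-4, Pow(3, 3))), Add(-85, Mul(-1, 75)))), Add(16, Mul(-1, 229))) = Add(Mul(-492, Add(Add(-10, Mul(-4, 27)), Add(-85, -75))), Add(16, -229)) = Add(Mul(-492, Add(Add(-10, -108), -160)), -213) = Add(Mul(-492, Add(-118, -160)), -213) = Add(Mul(-492, -278), -213) = Add(136776, -213) = 136563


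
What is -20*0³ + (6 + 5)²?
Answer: 121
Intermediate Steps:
-20*0³ + (6 + 5)² = -20*0 + 11² = 0 + 121 = 121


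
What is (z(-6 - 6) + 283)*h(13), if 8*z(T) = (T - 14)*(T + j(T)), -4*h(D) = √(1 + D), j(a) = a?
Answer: -361*√14/4 ≈ -337.68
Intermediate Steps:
h(D) = -√(1 + D)/4
z(T) = T*(-14 + T)/4 (z(T) = ((T - 14)*(T + T))/8 = ((-14 + T)*(2*T))/8 = (2*T*(-14 + T))/8 = T*(-14 + T)/4)
(z(-6 - 6) + 283)*h(13) = ((-6 - 6)*(-14 + (-6 - 6))/4 + 283)*(-√(1 + 13)/4) = ((¼)*(-12)*(-14 - 12) + 283)*(-√14/4) = ((¼)*(-12)*(-26) + 283)*(-√14/4) = (78 + 283)*(-√14/4) = 361*(-√14/4) = -361*√14/4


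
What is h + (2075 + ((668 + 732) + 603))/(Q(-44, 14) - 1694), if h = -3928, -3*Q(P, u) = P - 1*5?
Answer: -19781858/5033 ≈ -3930.4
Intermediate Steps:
Q(P, u) = 5/3 - P/3 (Q(P, u) = -(P - 1*5)/3 = -(P - 5)/3 = -(-5 + P)/3 = 5/3 - P/3)
h + (2075 + ((668 + 732) + 603))/(Q(-44, 14) - 1694) = -3928 + (2075 + ((668 + 732) + 603))/((5/3 - ⅓*(-44)) - 1694) = -3928 + (2075 + (1400 + 603))/((5/3 + 44/3) - 1694) = -3928 + (2075 + 2003)/(49/3 - 1694) = -3928 + 4078/(-5033/3) = -3928 + 4078*(-3/5033) = -3928 - 12234/5033 = -19781858/5033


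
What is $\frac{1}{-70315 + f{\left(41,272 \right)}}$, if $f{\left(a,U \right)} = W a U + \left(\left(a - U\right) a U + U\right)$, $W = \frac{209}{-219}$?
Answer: $- \frac{219}{581838713} \approx -3.7639 \cdot 10^{-7}$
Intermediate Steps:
$W = - \frac{209}{219}$ ($W = 209 \left(- \frac{1}{219}\right) = - \frac{209}{219} \approx -0.95434$)
$f{\left(a,U \right)} = U - \frac{209 U a}{219} + U a \left(a - U\right)$ ($f{\left(a,U \right)} = - \frac{209 a}{219} U + \left(\left(a - U\right) a U + U\right) = - \frac{209 U a}{219} + \left(a \left(a - U\right) U + U\right) = - \frac{209 U a}{219} + \left(U a \left(a - U\right) + U\right) = - \frac{209 U a}{219} + \left(U + U a \left(a - U\right)\right) = U - \frac{209 U a}{219} + U a \left(a - U\right)$)
$\frac{1}{-70315 + f{\left(41,272 \right)}} = \frac{1}{-70315 + \frac{1}{219} \cdot 272 \left(219 - 8569 + 219 \cdot 41^{2} - 59568 \cdot 41\right)} = \frac{1}{-70315 + \frac{1}{219} \cdot 272 \left(219 - 8569 + 219 \cdot 1681 - 2442288\right)} = \frac{1}{-70315 + \frac{1}{219} \cdot 272 \left(219 - 8569 + 368139 - 2442288\right)} = \frac{1}{-70315 + \frac{1}{219} \cdot 272 \left(-2082499\right)} = \frac{1}{-70315 - \frac{566439728}{219}} = \frac{1}{- \frac{581838713}{219}} = - \frac{219}{581838713}$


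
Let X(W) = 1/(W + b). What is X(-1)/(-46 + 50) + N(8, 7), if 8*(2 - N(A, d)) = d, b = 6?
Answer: 47/40 ≈ 1.1750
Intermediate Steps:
X(W) = 1/(6 + W) (X(W) = 1/(W + 6) = 1/(6 + W))
N(A, d) = 2 - d/8
X(-1)/(-46 + 50) + N(8, 7) = 1/((-46 + 50)*(6 - 1)) + (2 - ⅛*7) = 1/(4*5) + (2 - 7/8) = (¼)*(⅕) + 9/8 = 1/20 + 9/8 = 47/40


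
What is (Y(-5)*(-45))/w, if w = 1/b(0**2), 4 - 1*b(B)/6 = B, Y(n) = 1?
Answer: -1080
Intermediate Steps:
b(B) = 24 - 6*B
w = 1/24 (w = 1/(24 - 6*0**2) = 1/(24 - 6*0) = 1/(24 + 0) = 1/24 ≈ 0.041667)
(Y(-5)*(-45))/w = (1*(-45))/(1/24) = -45*24 = -1080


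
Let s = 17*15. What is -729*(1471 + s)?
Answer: -1258254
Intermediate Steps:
s = 255
-729*(1471 + s) = -729*(1471 + 255) = -729*1726 = -1258254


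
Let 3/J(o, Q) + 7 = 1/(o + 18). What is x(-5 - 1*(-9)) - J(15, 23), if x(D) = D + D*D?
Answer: 4699/230 ≈ 20.430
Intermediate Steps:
J(o, Q) = 3/(-7 + 1/(18 + o)) (J(o, Q) = 3/(-7 + 1/(o + 18)) = 3/(-7 + 1/(18 + o)))
x(D) = D + D²
x(-5 - 1*(-9)) - J(15, 23) = (-5 - 1*(-9))*(1 + (-5 - 1*(-9))) - 3*(-18 - 1*15)/(125 + 7*15) = (-5 + 9)*(1 + (-5 + 9)) - 3*(-18 - 15)/(125 + 105) = 4*(1 + 4) - 3*(-33)/230 = 4*5 - 3*(-33)/230 = 20 - 1*(-99/230) = 20 + 99/230 = 4699/230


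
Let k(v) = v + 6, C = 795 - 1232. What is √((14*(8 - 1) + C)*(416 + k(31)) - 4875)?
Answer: I*√158442 ≈ 398.05*I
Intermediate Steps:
C = -437
k(v) = 6 + v
√((14*(8 - 1) + C)*(416 + k(31)) - 4875) = √((14*(8 - 1) - 437)*(416 + (6 + 31)) - 4875) = √((14*7 - 437)*(416 + 37) - 4875) = √((98 - 437)*453 - 4875) = √(-339*453 - 4875) = √(-153567 - 4875) = √(-158442) = I*√158442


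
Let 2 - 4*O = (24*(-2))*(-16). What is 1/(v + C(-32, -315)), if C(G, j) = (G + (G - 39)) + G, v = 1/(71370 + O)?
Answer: -142357/19218193 ≈ -0.0074074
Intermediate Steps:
O = -383/2 (O = ½ - 24*(-2)*(-16)/4 = ½ - (-12)*(-16) = ½ - ¼*768 = ½ - 192 = -383/2 ≈ -191.50)
v = 2/142357 (v = 1/(71370 - 383/2) = 1/(142357/2) = 2/142357 ≈ 1.4049e-5)
C(G, j) = -39 + 3*G (C(G, j) = (G + (-39 + G)) + G = (-39 + 2*G) + G = -39 + 3*G)
1/(v + C(-32, -315)) = 1/(2/142357 + (-39 + 3*(-32))) = 1/(2/142357 + (-39 - 96)) = 1/(2/142357 - 135) = 1/(-19218193/142357) = -142357/19218193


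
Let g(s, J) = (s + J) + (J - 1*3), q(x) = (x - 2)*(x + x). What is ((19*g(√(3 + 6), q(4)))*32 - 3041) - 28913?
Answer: -12498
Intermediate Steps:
q(x) = 2*x*(-2 + x) (q(x) = (-2 + x)*(2*x) = 2*x*(-2 + x))
g(s, J) = -3 + s + 2*J (g(s, J) = (J + s) + (J - 3) = (J + s) + (-3 + J) = -3 + s + 2*J)
((19*g(√(3 + 6), q(4)))*32 - 3041) - 28913 = ((19*(-3 + √(3 + 6) + 2*(2*4*(-2 + 4))))*32 - 3041) - 28913 = ((19*(-3 + √9 + 2*(2*4*2)))*32 - 3041) - 28913 = ((19*(-3 + 3 + 2*16))*32 - 3041) - 28913 = ((19*(-3 + 3 + 32))*32 - 3041) - 28913 = ((19*32)*32 - 3041) - 28913 = (608*32 - 3041) - 28913 = (19456 - 3041) - 28913 = 16415 - 28913 = -12498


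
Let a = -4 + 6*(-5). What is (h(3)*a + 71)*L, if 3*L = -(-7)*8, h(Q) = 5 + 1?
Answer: -7448/3 ≈ -2482.7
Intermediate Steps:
h(Q) = 6
a = -34 (a = -4 - 30 = -34)
L = 56/3 (L = (-(-7)*8)/3 = (-1*(-56))/3 = (⅓)*56 = 56/3 ≈ 18.667)
(h(3)*a + 71)*L = (6*(-34) + 71)*(56/3) = (-204 + 71)*(56/3) = -133*56/3 = -7448/3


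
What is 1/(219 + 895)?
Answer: 1/1114 ≈ 0.00089767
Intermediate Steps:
1/(219 + 895) = 1/1114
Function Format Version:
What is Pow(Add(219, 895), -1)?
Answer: Rational(1, 1114) ≈ 0.00089767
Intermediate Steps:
Pow(Add(219, 895), -1) = Pow(1114, -1) = Rational(1, 1114)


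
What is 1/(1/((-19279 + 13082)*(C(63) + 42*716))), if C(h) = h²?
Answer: -210952077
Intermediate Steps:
1/(1/((-19279 + 13082)*(C(63) + 42*716))) = 1/(1/((-19279 + 13082)*(63² + 42*716))) = 1/(1/(-6197*(3969 + 30072))) = 1/(1/(-6197*34041)) = 1/(1/(-210952077)) = 1/(-1/210952077) = -210952077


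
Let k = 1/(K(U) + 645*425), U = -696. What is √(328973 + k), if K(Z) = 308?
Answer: √24776098656425230/274433 ≈ 573.56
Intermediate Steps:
k = 1/274433 (k = 1/(308 + 645*425) = 1/(308 + 274125) = 1/274433 ≈ 3.6439e-6)
√(328973 + k) = √(328973 + 1/274433) = √(90281047310/274433) = √24776098656425230/274433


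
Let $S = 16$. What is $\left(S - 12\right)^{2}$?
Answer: $16$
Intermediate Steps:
$\left(S - 12\right)^{2} = \left(16 - 12\right)^{2} = 4^{2} = 16$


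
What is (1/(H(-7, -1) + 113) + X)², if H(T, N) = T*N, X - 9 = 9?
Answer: 4669921/14400 ≈ 324.30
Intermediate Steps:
X = 18 (X = 9 + 9 = 18)
H(T, N) = N*T
(1/(H(-7, -1) + 113) + X)² = (1/(-1*(-7) + 113) + 18)² = (1/(7 + 113) + 18)² = (1/120 + 18)² = (2161/120)² = 4669921/14400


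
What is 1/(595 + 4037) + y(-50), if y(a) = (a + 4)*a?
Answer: 10653601/4632 ≈ 2300.0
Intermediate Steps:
y(a) = a*(4 + a) (y(a) = (4 + a)*a = a*(4 + a))
1/(595 + 4037) + y(-50) = 1/(595 + 4037) - 50*(4 - 50) = 1/4632 - 50*(-46) = 1/4632 + 2300 = 10653601/4632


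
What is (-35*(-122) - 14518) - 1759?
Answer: -12007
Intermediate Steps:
(-35*(-122) - 14518) - 1759 = (4270 - 14518) - 1759 = -10248 - 1759 = -12007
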